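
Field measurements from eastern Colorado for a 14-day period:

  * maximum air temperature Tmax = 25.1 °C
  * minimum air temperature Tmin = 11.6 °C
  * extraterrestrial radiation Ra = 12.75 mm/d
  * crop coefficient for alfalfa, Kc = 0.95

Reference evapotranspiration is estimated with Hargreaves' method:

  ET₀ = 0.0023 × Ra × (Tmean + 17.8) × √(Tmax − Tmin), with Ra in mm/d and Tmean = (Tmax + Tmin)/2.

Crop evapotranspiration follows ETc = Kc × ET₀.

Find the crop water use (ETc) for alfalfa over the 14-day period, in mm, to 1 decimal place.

51.8 mm

Tmean = (25.1 + 11.6)/2 = 18.35 °C
ET₀ = 0.0023 × 12.75 × (18.35 + 17.8) × √13.5 = 0.0023 × 12.75 × 36.15 × 3.6742 = 3.8950 mm/d
ETc = Kc × ET₀ = 0.95 × 3.8950 = 3.7003 mm/d
Over 14 days: 3.7003 × 14 = 51.804 mm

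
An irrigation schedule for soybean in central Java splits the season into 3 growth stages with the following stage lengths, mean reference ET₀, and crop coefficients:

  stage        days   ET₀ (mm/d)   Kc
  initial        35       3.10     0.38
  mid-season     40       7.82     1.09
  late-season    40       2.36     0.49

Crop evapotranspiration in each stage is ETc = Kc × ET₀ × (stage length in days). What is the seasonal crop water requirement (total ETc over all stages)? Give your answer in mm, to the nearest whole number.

initial: 0.38 × 3.10 × 35 = 41.23 mm
mid-season: 1.09 × 7.82 × 40 = 340.95 mm
late-season: 0.49 × 2.36 × 40 = 46.26 mm
Seasonal total = 428.44 mm

428 mm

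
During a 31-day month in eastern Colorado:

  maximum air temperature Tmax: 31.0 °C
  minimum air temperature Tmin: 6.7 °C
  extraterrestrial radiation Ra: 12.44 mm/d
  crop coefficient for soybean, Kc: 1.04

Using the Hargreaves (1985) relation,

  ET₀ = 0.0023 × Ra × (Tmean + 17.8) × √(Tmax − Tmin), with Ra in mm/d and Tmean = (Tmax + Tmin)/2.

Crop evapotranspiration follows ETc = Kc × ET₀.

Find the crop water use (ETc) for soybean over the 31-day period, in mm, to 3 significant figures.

167 mm

Tmean = (31.0 + 6.7)/2 = 18.85 °C
ET₀ = 0.0023 × 12.44 × (18.85 + 17.8) × √24.3 = 0.0023 × 12.44 × 36.65 × 4.9295 = 5.1692 mm/d
ETc = Kc × ET₀ = 1.04 × 5.1692 = 5.3760 mm/d
Over 31 days: 5.3760 × 31 = 166.656 mm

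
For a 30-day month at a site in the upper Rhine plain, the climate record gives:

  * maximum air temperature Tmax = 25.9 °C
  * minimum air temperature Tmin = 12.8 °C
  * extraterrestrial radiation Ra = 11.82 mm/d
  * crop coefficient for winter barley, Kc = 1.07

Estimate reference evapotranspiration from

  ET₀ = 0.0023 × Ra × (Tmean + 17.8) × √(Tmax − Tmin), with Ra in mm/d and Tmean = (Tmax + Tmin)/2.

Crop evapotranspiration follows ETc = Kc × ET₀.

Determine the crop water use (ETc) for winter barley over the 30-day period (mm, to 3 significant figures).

Tmean = (25.9 + 12.8)/2 = 19.35 °C
ET₀ = 0.0023 × 11.82 × (19.35 + 17.8) × √13.1 = 0.0023 × 11.82 × 37.15 × 3.6194 = 3.6554 mm/d
ETc = Kc × ET₀ = 1.07 × 3.6554 = 3.9113 mm/d
Over 30 days: 3.9113 × 30 = 117.339 mm

117 mm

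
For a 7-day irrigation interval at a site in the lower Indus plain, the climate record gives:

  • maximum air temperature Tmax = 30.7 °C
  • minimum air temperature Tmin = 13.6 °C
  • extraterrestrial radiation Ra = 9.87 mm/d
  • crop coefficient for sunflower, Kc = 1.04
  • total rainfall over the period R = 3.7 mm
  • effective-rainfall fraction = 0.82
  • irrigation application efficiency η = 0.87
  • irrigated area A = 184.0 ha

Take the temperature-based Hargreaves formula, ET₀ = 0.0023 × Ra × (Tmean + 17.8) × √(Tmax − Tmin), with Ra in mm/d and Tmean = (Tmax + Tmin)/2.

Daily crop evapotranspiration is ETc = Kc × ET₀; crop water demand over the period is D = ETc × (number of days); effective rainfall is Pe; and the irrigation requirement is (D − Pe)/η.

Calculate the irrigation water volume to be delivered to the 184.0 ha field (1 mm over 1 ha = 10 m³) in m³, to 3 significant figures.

51300 m³

Tmean = (30.7 + 13.6)/2 = 22.15 °C
ET₀ = 0.0023 × 9.87 × (22.15 + 17.8) × √17.1 = 0.0023 × 9.87 × 39.95 × 4.1352 = 3.7502 mm/d
ETc = Kc × ET₀ = 1.04 × 3.7502 = 3.9002 mm/d
Crop demand D = ETc × 7 d = 3.9002 × 7 = 27.301 mm
Pe = 0.82 × 3.7 = 3.034 mm
D − Pe = 27.301 − 3.034 = 24.267 mm
Gross irrigation = 24.267 / 0.87 = 27.893 mm
Volume = 27.893 mm × 184.0 ha × 10 = 51323.1 m³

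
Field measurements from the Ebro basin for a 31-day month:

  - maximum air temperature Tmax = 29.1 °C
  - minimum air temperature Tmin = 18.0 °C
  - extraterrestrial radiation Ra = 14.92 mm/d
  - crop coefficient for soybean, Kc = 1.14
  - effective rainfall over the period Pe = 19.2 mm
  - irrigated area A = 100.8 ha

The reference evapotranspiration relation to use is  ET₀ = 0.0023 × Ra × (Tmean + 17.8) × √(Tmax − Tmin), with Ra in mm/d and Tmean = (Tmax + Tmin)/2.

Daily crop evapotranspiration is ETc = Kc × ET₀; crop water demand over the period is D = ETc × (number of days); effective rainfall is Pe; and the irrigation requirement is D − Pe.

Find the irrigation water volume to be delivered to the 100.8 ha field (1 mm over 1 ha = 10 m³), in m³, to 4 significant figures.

149100 m³

Tmean = (29.1 + 18.0)/2 = 23.55 °C
ET₀ = 0.0023 × 14.92 × (23.55 + 17.8) × √11.1 = 0.0023 × 14.92 × 41.35 × 3.3317 = 4.7276 mm/d
ETc = Kc × ET₀ = 1.14 × 4.7276 = 5.3895 mm/d
Crop demand D = ETc × 31 d = 5.3895 × 31 = 167.075 mm
D − Pe = 167.075 − 19.2 = 147.875 mm
Volume = 147.875 mm × 100.8 ha × 10 = 149058.0 m³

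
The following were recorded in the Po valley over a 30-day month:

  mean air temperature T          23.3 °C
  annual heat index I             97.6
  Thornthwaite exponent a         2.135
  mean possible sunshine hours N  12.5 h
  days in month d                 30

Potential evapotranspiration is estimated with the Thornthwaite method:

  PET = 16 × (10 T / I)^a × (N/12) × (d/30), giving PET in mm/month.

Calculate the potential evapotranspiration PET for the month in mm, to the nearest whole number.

107 mm

10T/I = 10 × 23.3 / 97.6 = 2.3873
(10T/I)^a = 2.3873^2.135 = 6.4096
Uncorrected PET = 16 × 6.4096 = 102.554 mm
Correction = (N/12)(d/30) = (12.5/12)(30/30) = 1.0417
PET = 102.554 × 1.0417 = 106.831 mm/month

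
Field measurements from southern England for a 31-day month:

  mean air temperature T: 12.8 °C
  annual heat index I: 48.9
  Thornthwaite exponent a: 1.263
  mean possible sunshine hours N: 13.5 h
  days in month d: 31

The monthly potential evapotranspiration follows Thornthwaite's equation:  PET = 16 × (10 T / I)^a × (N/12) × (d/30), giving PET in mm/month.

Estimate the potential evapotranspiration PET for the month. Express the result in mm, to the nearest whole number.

10T/I = 10 × 12.8 / 48.9 = 2.6176
(10T/I)^a = 2.6176^1.263 = 3.3714
Uncorrected PET = 16 × 3.3714 = 53.942 mm
Correction = (N/12)(d/30) = (13.5/12)(31/30) = 1.1625
PET = 53.942 × 1.1625 = 62.708 mm/month

63 mm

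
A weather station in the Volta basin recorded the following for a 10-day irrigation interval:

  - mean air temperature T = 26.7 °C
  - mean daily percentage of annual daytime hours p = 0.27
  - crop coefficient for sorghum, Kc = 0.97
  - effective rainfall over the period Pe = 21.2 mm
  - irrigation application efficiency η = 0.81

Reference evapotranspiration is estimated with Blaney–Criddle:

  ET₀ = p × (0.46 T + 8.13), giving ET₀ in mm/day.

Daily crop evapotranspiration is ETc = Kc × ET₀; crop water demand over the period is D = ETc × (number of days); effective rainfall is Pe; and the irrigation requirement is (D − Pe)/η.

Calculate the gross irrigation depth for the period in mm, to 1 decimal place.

39.8 mm

ET₀ = 0.27 × (0.46 × 26.7 + 8.13) = 0.27 × 20.412 = 5.5112 mm/d
ETc = Kc × ET₀ = 0.97 × 5.5112 = 5.3459 mm/d
Crop demand D = ETc × 10 d = 5.3459 × 10 = 53.459 mm
D − Pe = 53.459 − 21.2 = 32.259 mm
Gross irrigation = 32.259 / 0.81 = 39.826 mm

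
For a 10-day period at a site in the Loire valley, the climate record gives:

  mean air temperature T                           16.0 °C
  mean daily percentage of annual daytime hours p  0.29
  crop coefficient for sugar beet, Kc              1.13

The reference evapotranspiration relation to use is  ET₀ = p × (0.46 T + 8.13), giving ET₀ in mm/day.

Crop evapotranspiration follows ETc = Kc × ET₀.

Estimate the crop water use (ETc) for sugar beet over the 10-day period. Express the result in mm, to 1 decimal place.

ET₀ = 0.29 × (0.46 × 16.0 + 8.13) = 0.29 × 15.490 = 4.4921 mm/d
ETc = Kc × ET₀ = 1.13 × 4.4921 = 5.0761 mm/d
Over 10 days: 5.0761 × 10 = 50.761 mm

50.8 mm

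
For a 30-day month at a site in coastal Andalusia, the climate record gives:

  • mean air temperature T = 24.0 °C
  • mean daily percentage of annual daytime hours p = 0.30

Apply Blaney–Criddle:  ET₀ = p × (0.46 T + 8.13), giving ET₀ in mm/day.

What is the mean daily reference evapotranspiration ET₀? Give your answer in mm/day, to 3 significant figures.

5.75 mm/day

ET₀ = 0.30 × (0.46 × 24.0 + 8.13) = 0.30 × 19.170 = 5.7510 mm/d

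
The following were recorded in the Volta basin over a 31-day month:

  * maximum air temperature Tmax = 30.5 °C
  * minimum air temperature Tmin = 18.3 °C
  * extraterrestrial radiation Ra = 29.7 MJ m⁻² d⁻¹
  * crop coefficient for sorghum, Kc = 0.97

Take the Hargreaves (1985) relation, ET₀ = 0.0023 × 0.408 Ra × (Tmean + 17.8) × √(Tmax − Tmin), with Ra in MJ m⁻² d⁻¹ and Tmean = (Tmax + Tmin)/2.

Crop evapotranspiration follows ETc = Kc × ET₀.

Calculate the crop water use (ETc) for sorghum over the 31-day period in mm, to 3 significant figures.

Tmean = (30.5 + 18.3)/2 = 24.40 °C
0.408 Ra = 0.408 × 29.7 = 12.1176 mm/d equivalent
ET₀ = 0.0023 × 12.1176 × (24.40 + 17.8) × √12.2 = 0.0023 × 12.1176 × 42.20 × 3.4928 = 4.1080 mm/d
ETc = Kc × ET₀ = 0.97 × 4.1080 = 3.9848 mm/d
Over 31 days: 3.9848 × 31 = 123.529 mm

124 mm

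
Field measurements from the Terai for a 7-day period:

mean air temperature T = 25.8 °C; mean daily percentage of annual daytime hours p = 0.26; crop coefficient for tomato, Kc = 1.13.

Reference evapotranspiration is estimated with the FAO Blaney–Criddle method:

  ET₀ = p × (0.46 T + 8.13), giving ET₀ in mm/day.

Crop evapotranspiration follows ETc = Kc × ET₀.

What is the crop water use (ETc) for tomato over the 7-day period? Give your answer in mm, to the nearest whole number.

ET₀ = 0.26 × (0.46 × 25.8 + 8.13) = 0.26 × 19.998 = 5.1995 mm/d
ETc = Kc × ET₀ = 1.13 × 5.1995 = 5.8754 mm/d
Over 7 days: 5.8754 × 7 = 41.128 mm

41 mm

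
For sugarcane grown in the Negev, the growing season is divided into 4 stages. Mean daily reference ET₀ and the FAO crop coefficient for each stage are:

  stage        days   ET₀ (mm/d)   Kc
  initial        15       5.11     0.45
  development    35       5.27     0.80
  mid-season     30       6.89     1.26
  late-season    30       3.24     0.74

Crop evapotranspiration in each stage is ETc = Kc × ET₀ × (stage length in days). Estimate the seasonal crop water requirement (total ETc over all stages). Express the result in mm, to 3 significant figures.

514 mm

initial: 0.45 × 5.11 × 15 = 34.49 mm
development: 0.80 × 5.27 × 35 = 147.56 mm
mid-season: 1.26 × 6.89 × 30 = 260.44 mm
late-season: 0.74 × 3.24 × 30 = 71.93 mm
Seasonal total = 514.42 mm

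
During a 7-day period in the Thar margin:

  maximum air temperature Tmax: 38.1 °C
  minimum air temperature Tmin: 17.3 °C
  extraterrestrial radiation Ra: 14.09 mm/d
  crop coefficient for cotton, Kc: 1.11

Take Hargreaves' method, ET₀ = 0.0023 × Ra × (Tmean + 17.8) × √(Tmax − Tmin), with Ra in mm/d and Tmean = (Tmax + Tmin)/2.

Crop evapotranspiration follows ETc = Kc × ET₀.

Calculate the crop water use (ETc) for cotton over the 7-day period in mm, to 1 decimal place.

52.3 mm

Tmean = (38.1 + 17.3)/2 = 27.70 °C
ET₀ = 0.0023 × 14.09 × (27.70 + 17.8) × √20.8 = 0.0023 × 14.09 × 45.50 × 4.5607 = 6.7248 mm/d
ETc = Kc × ET₀ = 1.11 × 6.7248 = 7.4645 mm/d
Over 7 days: 7.4645 × 7 = 52.252 mm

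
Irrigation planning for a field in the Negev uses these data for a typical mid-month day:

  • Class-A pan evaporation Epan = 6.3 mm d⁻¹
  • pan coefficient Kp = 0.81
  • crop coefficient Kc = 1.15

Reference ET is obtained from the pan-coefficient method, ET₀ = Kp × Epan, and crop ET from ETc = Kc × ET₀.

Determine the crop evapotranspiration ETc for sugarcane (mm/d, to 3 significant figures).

5.87 mm/d

ET₀ = 0.81 × 6.3 = 5.1030 mm/d
ETc = Kc × ET₀ = 1.15 × 5.1030 = 5.8685 mm/d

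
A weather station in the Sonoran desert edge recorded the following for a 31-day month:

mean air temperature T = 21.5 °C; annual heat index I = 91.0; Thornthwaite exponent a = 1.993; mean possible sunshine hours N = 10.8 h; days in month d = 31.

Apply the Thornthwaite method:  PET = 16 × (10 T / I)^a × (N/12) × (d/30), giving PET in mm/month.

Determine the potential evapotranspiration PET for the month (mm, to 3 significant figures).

82.6 mm

10T/I = 10 × 21.5 / 91.0 = 2.3626
(10T/I)^a = 2.3626^1.993 = 5.5484
Uncorrected PET = 16 × 5.5484 = 88.774 mm
Correction = (N/12)(d/30) = (10.8/12)(31/30) = 0.9300
PET = 88.774 × 0.9300 = 82.560 mm/month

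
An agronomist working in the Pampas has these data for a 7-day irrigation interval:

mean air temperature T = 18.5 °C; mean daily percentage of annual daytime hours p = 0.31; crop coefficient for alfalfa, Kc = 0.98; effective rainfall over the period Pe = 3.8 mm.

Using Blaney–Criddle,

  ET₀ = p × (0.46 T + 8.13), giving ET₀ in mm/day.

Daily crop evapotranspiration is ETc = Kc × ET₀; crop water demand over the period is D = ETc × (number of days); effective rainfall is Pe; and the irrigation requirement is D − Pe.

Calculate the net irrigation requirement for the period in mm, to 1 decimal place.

31.6 mm

ET₀ = 0.31 × (0.46 × 18.5 + 8.13) = 0.31 × 16.640 = 5.1584 mm/d
ETc = Kc × ET₀ = 0.98 × 5.1584 = 5.0552 mm/d
Crop demand D = ETc × 7 d = 5.0552 × 7 = 35.386 mm
D − Pe = 35.386 − 3.8 = 31.586 mm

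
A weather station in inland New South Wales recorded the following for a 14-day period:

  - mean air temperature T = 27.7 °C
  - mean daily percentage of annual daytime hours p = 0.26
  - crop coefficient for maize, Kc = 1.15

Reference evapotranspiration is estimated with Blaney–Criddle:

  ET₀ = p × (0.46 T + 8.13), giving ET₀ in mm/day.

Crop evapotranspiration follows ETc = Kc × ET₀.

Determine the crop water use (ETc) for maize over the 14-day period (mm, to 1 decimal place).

ET₀ = 0.26 × (0.46 × 27.7 + 8.13) = 0.26 × 20.872 = 5.4267 mm/d
ETc = Kc × ET₀ = 1.15 × 5.4267 = 6.2407 mm/d
Over 14 days: 6.2407 × 14 = 87.370 mm

87.4 mm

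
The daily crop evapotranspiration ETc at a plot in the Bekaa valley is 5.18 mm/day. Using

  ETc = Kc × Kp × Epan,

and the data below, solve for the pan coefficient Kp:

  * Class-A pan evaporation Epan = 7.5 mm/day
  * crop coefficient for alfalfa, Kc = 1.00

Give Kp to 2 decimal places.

ETc = Kc × Kp × Epan  ⇒  Kp = ETc / (Kc × Epan)
Kp = 5.18 / (1.00 × 7.5) = 5.18 / 7.500 = 0.6907

0.69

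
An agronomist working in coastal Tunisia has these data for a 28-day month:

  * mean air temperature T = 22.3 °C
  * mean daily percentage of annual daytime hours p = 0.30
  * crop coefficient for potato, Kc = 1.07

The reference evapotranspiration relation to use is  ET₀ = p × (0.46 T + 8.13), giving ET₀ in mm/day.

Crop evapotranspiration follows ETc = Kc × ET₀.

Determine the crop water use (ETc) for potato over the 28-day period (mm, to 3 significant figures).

ET₀ = 0.30 × (0.46 × 22.3 + 8.13) = 0.30 × 18.388 = 5.5164 mm/d
ETc = Kc × ET₀ = 1.07 × 5.5164 = 5.9025 mm/d
Over 28 days: 5.9025 × 28 = 165.270 mm

165 mm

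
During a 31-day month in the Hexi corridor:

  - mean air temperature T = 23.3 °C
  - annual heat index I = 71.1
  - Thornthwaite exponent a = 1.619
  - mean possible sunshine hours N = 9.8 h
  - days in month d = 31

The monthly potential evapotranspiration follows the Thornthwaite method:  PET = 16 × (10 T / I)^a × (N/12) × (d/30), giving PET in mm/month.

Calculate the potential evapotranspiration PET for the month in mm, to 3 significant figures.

92.3 mm

10T/I = 10 × 23.3 / 71.1 = 3.2771
(10T/I)^a = 3.2771^1.619 = 6.8325
Uncorrected PET = 16 × 6.8325 = 109.320 mm
Correction = (N/12)(d/30) = (9.8/12)(31/30) = 0.8439
PET = 109.320 × 0.8439 = 92.255 mm/month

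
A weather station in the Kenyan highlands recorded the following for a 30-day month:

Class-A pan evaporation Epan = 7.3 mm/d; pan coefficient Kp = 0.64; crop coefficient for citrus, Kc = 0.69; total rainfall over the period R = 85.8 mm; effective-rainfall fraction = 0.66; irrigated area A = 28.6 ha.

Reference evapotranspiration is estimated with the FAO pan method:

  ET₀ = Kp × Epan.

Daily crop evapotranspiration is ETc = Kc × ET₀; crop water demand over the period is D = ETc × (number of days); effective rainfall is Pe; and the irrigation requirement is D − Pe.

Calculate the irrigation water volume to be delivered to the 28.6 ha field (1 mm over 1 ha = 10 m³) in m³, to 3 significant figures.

ET₀ = 0.64 × 7.3 = 4.6720 mm/d
ETc = Kc × ET₀ = 0.69 × 4.6720 = 3.2237 mm/d
Crop demand D = ETc × 30 d = 3.2237 × 30 = 96.711 mm
Pe = 0.66 × 85.8 = 56.628 mm
D − Pe = 96.711 − 56.628 = 40.083 mm
Volume = 40.083 mm × 28.6 ha × 10 = 11463.7 m³

11500 m³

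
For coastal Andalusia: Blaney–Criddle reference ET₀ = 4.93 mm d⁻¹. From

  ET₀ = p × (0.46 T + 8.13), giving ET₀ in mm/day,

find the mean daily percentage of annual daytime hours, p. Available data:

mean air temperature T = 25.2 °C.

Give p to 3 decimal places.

p = ET₀ / (0.46 T + 8.13) = 4.93 / (0.46 × 25.2 + 8.13) = 4.93 / 19.722 = 0.2500

0.250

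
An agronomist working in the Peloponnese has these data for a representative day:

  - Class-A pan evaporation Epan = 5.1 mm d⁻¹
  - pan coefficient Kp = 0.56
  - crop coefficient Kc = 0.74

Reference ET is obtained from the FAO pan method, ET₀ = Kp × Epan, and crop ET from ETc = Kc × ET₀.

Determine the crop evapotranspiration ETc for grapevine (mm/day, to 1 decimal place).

ET₀ = 0.56 × 5.1 = 2.8560 mm/d
ETc = Kc × ET₀ = 0.74 × 2.8560 = 2.1134 mm/d

2.1 mm/day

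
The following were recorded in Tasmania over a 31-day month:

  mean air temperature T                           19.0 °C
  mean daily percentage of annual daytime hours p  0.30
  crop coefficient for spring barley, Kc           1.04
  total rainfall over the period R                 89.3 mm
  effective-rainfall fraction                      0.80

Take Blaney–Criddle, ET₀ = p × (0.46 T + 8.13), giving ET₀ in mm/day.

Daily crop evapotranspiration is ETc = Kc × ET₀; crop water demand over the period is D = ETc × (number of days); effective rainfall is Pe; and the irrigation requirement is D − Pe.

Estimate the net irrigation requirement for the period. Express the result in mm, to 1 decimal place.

ET₀ = 0.30 × (0.46 × 19.0 + 8.13) = 0.30 × 16.870 = 5.0610 mm/d
ETc = Kc × ET₀ = 1.04 × 5.0610 = 5.2634 mm/d
Crop demand D = ETc × 31 d = 5.2634 × 31 = 163.165 mm
Pe = 0.80 × 89.3 = 71.440 mm
D − Pe = 163.165 − 71.440 = 91.725 mm

91.7 mm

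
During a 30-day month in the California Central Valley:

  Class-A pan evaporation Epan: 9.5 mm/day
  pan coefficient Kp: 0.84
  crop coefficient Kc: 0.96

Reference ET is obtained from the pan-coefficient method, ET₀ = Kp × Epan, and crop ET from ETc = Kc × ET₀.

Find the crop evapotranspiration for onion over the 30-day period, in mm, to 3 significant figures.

ET₀ = 0.84 × 9.5 = 7.9800 mm/d
ETc = Kc × ET₀ = 0.96 × 7.9800 = 7.6608 mm/d
Over 30 days: 7.6608 × 30 = 229.824 mm

230 mm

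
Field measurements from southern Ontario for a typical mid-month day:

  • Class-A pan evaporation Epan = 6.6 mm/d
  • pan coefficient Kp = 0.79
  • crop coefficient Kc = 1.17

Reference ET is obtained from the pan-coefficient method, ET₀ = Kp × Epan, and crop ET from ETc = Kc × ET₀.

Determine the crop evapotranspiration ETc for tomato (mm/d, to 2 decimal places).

ET₀ = 0.79 × 6.6 = 5.2140 mm/d
ETc = Kc × ET₀ = 1.17 × 5.2140 = 6.1004 mm/d

6.10 mm/d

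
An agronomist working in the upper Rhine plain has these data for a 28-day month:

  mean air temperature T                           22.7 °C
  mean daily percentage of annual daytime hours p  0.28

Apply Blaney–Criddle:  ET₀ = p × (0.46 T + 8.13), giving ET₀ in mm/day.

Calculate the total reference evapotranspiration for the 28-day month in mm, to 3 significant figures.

146 mm

ET₀ = 0.28 × (0.46 × 22.7 + 8.13) = 0.28 × 18.572 = 5.2002 mm/d
Monthly total = 5.2002 × 28 = 145.606 mm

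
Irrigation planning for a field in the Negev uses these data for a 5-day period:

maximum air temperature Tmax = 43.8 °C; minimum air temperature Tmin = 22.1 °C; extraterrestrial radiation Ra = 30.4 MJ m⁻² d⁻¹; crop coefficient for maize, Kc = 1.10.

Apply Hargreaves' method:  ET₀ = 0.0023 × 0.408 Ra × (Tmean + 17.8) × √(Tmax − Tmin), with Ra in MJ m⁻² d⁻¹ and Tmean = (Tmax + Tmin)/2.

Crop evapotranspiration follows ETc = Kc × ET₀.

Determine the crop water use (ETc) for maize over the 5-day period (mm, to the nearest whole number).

Tmean = (43.8 + 22.1)/2 = 32.95 °C
0.408 Ra = 0.408 × 30.4 = 12.4032 mm/d equivalent
ET₀ = 0.0023 × 12.4032 × (32.95 + 17.8) × √21.7 = 0.0023 × 12.4032 × 50.75 × 4.6583 = 6.7441 mm/d
ETc = Kc × ET₀ = 1.10 × 6.7441 = 7.4185 mm/d
Over 5 days: 7.4185 × 5 = 37.093 mm

37 mm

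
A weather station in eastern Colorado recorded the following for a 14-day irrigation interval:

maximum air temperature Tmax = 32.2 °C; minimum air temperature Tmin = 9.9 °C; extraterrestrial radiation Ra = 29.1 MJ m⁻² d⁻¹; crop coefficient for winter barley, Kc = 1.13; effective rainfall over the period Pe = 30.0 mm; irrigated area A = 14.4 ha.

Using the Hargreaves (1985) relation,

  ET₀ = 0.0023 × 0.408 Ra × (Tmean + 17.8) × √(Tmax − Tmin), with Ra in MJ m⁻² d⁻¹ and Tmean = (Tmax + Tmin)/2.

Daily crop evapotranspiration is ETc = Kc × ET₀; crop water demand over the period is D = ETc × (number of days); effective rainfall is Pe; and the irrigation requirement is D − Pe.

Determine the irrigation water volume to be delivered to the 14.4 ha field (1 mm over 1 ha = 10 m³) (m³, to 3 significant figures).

7090 m³

Tmean = (32.2 + 9.9)/2 = 21.05 °C
0.408 Ra = 0.408 × 29.1 = 11.8728 mm/d equivalent
ET₀ = 0.0023 × 11.8728 × (21.05 + 17.8) × √22.3 = 0.0023 × 11.8728 × 38.85 × 4.7223 = 5.0099 mm/d
ETc = Kc × ET₀ = 1.13 × 5.0099 = 5.6612 mm/d
Crop demand D = ETc × 14 d = 5.6612 × 14 = 79.257 mm
D − Pe = 79.257 − 30.0 = 49.257 mm
Volume = 49.257 mm × 14.4 ha × 10 = 7093.0 m³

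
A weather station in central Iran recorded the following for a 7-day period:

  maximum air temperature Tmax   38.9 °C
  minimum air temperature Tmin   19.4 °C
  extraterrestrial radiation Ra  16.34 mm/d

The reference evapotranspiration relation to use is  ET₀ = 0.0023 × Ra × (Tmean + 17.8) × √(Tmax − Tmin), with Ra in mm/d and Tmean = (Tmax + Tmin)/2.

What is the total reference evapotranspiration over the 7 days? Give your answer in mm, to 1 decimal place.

Tmean = (38.9 + 19.4)/2 = 29.15 °C
ET₀ = 0.0023 × 16.34 × (29.15 + 17.8) × √19.5 = 0.0023 × 16.34 × 46.95 × 4.4159 = 7.7917 mm/d
Over 7 days: 7.7917 × 7 = 54.542 mm

54.5 mm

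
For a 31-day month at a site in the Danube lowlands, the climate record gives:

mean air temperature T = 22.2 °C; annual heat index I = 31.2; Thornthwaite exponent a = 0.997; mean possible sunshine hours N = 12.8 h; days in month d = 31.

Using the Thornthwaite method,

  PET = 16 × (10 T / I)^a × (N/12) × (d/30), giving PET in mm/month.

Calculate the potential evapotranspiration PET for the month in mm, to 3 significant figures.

10T/I = 10 × 22.2 / 31.2 = 7.1154
(10T/I)^a = 7.1154^0.997 = 7.0736
Uncorrected PET = 16 × 7.0736 = 113.178 mm
Correction = (N/12)(d/30) = (12.8/12)(31/30) = 1.1022
PET = 113.178 × 1.1022 = 124.745 mm/month

125 mm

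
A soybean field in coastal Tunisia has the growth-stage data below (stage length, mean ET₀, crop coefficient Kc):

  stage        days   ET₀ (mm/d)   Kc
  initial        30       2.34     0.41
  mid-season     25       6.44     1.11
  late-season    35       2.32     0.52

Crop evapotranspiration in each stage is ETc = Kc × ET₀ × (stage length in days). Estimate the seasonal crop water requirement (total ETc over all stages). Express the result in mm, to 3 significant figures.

initial: 0.41 × 2.34 × 30 = 28.78 mm
mid-season: 1.11 × 6.44 × 25 = 178.71 mm
late-season: 0.52 × 2.32 × 35 = 42.22 mm
Seasonal total = 249.71 mm

250 mm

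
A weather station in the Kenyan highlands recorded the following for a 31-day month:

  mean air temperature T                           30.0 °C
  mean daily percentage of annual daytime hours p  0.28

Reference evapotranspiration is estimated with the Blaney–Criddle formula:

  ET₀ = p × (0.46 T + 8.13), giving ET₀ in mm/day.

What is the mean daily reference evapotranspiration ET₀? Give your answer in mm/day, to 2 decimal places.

6.14 mm/day

ET₀ = 0.28 × (0.46 × 30.0 + 8.13) = 0.28 × 21.930 = 6.1404 mm/d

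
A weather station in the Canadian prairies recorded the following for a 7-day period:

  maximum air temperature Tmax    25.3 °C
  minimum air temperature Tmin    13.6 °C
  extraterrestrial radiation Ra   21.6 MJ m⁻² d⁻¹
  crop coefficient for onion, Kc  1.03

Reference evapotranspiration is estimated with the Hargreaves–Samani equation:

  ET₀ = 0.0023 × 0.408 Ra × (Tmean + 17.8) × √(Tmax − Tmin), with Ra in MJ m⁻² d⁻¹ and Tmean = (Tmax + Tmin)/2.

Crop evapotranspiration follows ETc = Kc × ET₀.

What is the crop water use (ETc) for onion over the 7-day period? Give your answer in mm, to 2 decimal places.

Tmean = (25.3 + 13.6)/2 = 19.45 °C
0.408 Ra = 0.408 × 21.6 = 8.8128 mm/d equivalent
ET₀ = 0.0023 × 8.8128 × (19.45 + 17.8) × √11.7 = 0.0023 × 8.8128 × 37.25 × 3.4205 = 2.5826 mm/d
ETc = Kc × ET₀ = 1.03 × 2.5826 = 2.6601 mm/d
Over 7 days: 2.6601 × 7 = 18.621 mm

18.62 mm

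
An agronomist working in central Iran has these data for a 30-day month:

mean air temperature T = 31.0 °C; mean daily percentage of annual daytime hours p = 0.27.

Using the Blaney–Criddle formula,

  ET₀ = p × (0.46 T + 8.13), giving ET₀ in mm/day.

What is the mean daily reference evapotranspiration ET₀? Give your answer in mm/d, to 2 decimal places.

ET₀ = 0.27 × (0.46 × 31.0 + 8.13) = 0.27 × 22.390 = 6.0453 mm/d

6.05 mm/d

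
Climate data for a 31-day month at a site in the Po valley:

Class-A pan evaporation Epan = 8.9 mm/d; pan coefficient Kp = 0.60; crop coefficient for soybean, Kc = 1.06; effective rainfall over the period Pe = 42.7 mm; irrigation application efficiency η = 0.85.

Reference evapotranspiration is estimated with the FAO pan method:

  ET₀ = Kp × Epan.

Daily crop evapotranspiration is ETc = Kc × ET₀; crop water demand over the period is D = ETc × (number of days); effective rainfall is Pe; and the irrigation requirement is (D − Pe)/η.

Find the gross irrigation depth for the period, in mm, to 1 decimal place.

ET₀ = 0.60 × 8.9 = 5.3400 mm/d
ETc = Kc × ET₀ = 1.06 × 5.3400 = 5.6604 mm/d
Crop demand D = ETc × 31 d = 5.6604 × 31 = 175.472 mm
D − Pe = 175.472 − 42.7 = 132.772 mm
Gross irrigation = 132.772 / 0.85 = 156.202 mm

156.2 mm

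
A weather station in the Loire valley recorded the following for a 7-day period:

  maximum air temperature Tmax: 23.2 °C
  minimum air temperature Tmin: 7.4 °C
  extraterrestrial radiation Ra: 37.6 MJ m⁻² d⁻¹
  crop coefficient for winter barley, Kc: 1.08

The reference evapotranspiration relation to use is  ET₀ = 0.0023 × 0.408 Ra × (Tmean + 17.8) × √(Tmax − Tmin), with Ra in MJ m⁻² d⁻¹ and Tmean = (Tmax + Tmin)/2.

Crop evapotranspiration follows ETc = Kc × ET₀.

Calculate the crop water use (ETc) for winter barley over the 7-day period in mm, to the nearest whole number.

35 mm

Tmean = (23.2 + 7.4)/2 = 15.30 °C
0.408 Ra = 0.408 × 37.6 = 15.3408 mm/d equivalent
ET₀ = 0.0023 × 15.3408 × (15.30 + 17.8) × √15.8 = 0.0023 × 15.3408 × 33.10 × 3.9749 = 4.6423 mm/d
ETc = Kc × ET₀ = 1.08 × 4.6423 = 5.0137 mm/d
Over 7 days: 5.0137 × 7 = 35.096 mm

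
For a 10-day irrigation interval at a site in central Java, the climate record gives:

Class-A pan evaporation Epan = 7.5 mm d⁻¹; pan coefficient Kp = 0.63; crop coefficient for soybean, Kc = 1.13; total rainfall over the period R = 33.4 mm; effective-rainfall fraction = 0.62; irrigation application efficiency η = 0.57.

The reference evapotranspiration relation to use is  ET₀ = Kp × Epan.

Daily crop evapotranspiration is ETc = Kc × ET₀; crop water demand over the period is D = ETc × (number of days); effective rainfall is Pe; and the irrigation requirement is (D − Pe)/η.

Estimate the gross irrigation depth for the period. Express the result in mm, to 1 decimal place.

57.3 mm

ET₀ = 0.63 × 7.5 = 4.7250 mm/d
ETc = Kc × ET₀ = 1.13 × 4.7250 = 5.3393 mm/d
Crop demand D = ETc × 10 d = 5.3393 × 10 = 53.393 mm
Pe = 0.62 × 33.4 = 20.708 mm
D − Pe = 53.393 − 20.708 = 32.685 mm
Gross irrigation = 32.685 / 0.57 = 57.342 mm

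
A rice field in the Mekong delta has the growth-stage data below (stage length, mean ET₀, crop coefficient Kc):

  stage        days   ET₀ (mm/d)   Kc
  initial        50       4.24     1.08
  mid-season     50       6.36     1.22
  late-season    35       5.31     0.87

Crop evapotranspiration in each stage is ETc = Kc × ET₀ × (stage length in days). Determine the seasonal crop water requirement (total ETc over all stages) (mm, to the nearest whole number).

initial: 1.08 × 4.24 × 50 = 228.96 mm
mid-season: 1.22 × 6.36 × 50 = 387.96 mm
late-season: 0.87 × 5.31 × 35 = 161.69 mm
Seasonal total = 778.61 mm

779 mm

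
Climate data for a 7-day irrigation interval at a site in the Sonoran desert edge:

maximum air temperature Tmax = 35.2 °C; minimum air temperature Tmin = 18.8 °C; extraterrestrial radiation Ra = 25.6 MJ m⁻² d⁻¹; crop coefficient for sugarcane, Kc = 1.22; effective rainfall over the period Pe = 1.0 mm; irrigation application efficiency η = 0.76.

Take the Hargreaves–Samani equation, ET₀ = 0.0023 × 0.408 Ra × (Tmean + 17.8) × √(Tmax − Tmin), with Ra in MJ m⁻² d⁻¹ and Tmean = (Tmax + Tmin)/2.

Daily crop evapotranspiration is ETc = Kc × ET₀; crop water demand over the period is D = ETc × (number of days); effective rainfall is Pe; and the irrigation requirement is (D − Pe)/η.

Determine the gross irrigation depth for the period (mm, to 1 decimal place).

Tmean = (35.2 + 18.8)/2 = 27.00 °C
0.408 Ra = 0.408 × 25.6 = 10.4448 mm/d equivalent
ET₀ = 0.0023 × 10.4448 × (27.00 + 17.8) × √16.4 = 0.0023 × 10.4448 × 44.80 × 4.0497 = 4.3584 mm/d
ETc = Kc × ET₀ = 1.22 × 4.3584 = 5.3172 mm/d
Crop demand D = ETc × 7 d = 5.3172 × 7 = 37.220 mm
D − Pe = 37.220 − 1.0 = 36.220 mm
Gross irrigation = 36.220 / 0.76 = 47.658 mm

47.7 mm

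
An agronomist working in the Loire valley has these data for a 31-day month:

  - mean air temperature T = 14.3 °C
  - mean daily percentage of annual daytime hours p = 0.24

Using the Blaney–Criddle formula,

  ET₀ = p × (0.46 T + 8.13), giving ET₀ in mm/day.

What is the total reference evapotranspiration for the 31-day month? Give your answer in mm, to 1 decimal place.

109.4 mm

ET₀ = 0.24 × (0.46 × 14.3 + 8.13) = 0.24 × 14.708 = 3.5299 mm/d
Monthly total = 3.5299 × 31 = 109.427 mm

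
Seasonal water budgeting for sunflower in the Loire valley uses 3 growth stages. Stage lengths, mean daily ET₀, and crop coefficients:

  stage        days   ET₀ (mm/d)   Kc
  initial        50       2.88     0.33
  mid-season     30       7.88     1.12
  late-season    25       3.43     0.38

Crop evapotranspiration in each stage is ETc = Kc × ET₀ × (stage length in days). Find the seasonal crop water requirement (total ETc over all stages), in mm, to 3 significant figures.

initial: 0.33 × 2.88 × 50 = 47.52 mm
mid-season: 1.12 × 7.88 × 30 = 264.77 mm
late-season: 0.38 × 3.43 × 25 = 32.59 mm
Seasonal total = 344.88 mm

345 mm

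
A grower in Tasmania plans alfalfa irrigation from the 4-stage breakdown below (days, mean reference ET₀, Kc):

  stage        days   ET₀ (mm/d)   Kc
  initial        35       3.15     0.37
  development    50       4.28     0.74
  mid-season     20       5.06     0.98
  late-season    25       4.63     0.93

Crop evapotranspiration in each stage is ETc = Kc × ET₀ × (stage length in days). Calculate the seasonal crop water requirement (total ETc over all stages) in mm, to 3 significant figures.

initial: 0.37 × 3.15 × 35 = 40.79 mm
development: 0.74 × 4.28 × 50 = 158.36 mm
mid-season: 0.98 × 5.06 × 20 = 99.18 mm
late-season: 0.93 × 4.63 × 25 = 107.65 mm
Seasonal total = 405.98 mm

406 mm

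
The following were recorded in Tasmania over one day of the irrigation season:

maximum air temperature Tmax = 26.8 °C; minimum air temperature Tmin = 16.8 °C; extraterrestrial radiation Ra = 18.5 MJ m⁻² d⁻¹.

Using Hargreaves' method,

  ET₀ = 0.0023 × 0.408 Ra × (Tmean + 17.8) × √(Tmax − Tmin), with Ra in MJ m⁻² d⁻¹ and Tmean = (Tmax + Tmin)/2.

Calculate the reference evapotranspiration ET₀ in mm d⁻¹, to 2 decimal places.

Tmean = (26.8 + 16.8)/2 = 21.80 °C
0.408 Ra = 0.408 × 18.5 = 7.5480 mm/d equivalent
ET₀ = 0.0023 × 7.5480 × (21.80 + 17.8) × √10.0 = 0.0023 × 7.5480 × 39.60 × 3.1623 = 2.1740 mm/d

2.17 mm d⁻¹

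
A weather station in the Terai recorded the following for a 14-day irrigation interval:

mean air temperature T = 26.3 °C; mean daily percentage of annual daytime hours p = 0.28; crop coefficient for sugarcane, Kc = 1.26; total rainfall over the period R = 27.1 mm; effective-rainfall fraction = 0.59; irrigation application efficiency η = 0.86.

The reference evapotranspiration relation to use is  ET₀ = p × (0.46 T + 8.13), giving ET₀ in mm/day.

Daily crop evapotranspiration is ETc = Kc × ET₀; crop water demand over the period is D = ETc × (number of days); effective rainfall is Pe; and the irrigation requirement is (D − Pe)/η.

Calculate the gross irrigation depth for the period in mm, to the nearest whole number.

98 mm

ET₀ = 0.28 × (0.46 × 26.3 + 8.13) = 0.28 × 20.228 = 5.6638 mm/d
ETc = Kc × ET₀ = 1.26 × 5.6638 = 7.1364 mm/d
Crop demand D = ETc × 14 d = 7.1364 × 14 = 99.910 mm
Pe = 0.59 × 27.1 = 15.989 mm
D − Pe = 99.910 − 15.989 = 83.921 mm
Gross irrigation = 83.921 / 0.86 = 97.583 mm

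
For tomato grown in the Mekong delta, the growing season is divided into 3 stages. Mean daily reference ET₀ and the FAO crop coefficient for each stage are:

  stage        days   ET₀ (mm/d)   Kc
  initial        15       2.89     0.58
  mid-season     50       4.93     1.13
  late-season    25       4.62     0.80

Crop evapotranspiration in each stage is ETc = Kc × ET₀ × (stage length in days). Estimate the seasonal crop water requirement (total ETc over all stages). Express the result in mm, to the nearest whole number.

initial: 0.58 × 2.89 × 15 = 25.14 mm
mid-season: 1.13 × 4.93 × 50 = 278.55 mm
late-season: 0.80 × 4.62 × 25 = 92.40 mm
Seasonal total = 396.09 mm

396 mm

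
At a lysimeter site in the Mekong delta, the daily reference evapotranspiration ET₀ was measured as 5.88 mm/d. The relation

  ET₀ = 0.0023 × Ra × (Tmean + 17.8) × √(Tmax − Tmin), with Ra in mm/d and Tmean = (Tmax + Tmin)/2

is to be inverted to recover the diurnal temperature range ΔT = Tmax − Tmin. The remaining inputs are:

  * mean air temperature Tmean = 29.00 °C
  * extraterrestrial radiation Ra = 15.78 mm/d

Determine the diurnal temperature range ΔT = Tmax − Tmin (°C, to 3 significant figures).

12.0 °C

√ΔT = ET₀ / [0.0023 × Ra × (Tmean+17.8)] = 5.88 / (0.0023 × 15.78 × 46.80) = 3.4618
ΔT = 3.4618² = 11.984 °C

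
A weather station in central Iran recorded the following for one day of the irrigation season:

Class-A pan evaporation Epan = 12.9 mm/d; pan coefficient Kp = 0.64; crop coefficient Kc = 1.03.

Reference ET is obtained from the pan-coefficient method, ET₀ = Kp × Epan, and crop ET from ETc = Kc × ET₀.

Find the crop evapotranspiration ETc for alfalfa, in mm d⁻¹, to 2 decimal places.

ET₀ = 0.64 × 12.9 = 8.2560 mm/d
ETc = Kc × ET₀ = 1.03 × 8.2560 = 8.5037 mm/d

8.50 mm d⁻¹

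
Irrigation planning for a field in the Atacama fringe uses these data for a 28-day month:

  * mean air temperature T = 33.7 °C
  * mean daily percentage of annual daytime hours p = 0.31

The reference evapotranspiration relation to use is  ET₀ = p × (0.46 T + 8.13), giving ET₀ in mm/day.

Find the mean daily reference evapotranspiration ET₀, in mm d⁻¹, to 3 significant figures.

7.33 mm d⁻¹

ET₀ = 0.31 × (0.46 × 33.7 + 8.13) = 0.31 × 23.632 = 7.3259 mm/d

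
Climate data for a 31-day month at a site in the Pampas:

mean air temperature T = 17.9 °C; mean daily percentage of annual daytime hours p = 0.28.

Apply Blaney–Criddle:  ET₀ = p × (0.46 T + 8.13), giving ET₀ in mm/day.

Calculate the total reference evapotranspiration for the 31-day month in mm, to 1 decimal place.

ET₀ = 0.28 × (0.46 × 17.9 + 8.13) = 0.28 × 16.364 = 4.5819 mm/d
Monthly total = 4.5819 × 31 = 142.039 mm

142.0 mm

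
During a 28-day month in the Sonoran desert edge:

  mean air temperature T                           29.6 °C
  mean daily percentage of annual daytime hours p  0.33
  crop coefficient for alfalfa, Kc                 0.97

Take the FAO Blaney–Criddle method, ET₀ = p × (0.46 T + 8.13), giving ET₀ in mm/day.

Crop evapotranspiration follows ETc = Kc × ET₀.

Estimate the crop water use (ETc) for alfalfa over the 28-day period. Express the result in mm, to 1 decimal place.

ET₀ = 0.33 × (0.46 × 29.6 + 8.13) = 0.33 × 21.746 = 7.1762 mm/d
ETc = Kc × ET₀ = 0.97 × 7.1762 = 6.9609 mm/d
Over 28 days: 6.9609 × 28 = 194.905 mm

194.9 mm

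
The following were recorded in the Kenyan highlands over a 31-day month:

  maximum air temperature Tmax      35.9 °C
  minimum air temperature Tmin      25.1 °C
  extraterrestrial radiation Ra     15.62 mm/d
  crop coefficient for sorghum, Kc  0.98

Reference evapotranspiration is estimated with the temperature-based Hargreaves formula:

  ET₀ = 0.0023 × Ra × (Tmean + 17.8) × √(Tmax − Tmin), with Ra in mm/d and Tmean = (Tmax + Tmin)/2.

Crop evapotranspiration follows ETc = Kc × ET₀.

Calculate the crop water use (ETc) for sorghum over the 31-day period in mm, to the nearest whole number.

173 mm

Tmean = (35.9 + 25.1)/2 = 30.50 °C
ET₀ = 0.0023 × 15.62 × (30.50 + 17.8) × √10.8 = 0.0023 × 15.62 × 48.30 × 3.2863 = 5.7025 mm/d
ETc = Kc × ET₀ = 0.98 × 5.7025 = 5.5885 mm/d
Over 31 days: 5.5885 × 31 = 173.244 mm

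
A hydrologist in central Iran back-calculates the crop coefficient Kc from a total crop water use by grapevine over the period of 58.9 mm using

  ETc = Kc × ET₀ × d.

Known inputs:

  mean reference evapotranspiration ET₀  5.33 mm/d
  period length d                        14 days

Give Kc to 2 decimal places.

ETc = Kc × ET₀ × d  ⇒  Kc = ETc / (ET₀ × d)
Kc = 58.9 / (5.33 × 14) = 58.9 / 74.62 = 0.7893

0.79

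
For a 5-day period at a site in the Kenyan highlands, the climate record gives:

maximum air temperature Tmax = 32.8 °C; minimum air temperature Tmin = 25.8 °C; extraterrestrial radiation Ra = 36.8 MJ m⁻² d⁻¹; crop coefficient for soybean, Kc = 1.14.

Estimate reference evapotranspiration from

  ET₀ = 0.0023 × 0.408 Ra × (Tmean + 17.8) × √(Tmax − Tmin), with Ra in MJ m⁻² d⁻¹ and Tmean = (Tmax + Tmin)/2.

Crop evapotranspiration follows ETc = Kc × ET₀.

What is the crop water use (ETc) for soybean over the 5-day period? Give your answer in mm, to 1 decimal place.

24.5 mm

Tmean = (32.8 + 25.8)/2 = 29.30 °C
0.408 Ra = 0.408 × 36.8 = 15.0144 mm/d equivalent
ET₀ = 0.0023 × 15.0144 × (29.30 + 17.8) × √7.0 = 0.0023 × 15.0144 × 47.10 × 2.6458 = 4.3034 mm/d
ETc = Kc × ET₀ = 1.14 × 4.3034 = 4.9059 mm/d
Over 5 days: 4.9059 × 5 = 24.530 mm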